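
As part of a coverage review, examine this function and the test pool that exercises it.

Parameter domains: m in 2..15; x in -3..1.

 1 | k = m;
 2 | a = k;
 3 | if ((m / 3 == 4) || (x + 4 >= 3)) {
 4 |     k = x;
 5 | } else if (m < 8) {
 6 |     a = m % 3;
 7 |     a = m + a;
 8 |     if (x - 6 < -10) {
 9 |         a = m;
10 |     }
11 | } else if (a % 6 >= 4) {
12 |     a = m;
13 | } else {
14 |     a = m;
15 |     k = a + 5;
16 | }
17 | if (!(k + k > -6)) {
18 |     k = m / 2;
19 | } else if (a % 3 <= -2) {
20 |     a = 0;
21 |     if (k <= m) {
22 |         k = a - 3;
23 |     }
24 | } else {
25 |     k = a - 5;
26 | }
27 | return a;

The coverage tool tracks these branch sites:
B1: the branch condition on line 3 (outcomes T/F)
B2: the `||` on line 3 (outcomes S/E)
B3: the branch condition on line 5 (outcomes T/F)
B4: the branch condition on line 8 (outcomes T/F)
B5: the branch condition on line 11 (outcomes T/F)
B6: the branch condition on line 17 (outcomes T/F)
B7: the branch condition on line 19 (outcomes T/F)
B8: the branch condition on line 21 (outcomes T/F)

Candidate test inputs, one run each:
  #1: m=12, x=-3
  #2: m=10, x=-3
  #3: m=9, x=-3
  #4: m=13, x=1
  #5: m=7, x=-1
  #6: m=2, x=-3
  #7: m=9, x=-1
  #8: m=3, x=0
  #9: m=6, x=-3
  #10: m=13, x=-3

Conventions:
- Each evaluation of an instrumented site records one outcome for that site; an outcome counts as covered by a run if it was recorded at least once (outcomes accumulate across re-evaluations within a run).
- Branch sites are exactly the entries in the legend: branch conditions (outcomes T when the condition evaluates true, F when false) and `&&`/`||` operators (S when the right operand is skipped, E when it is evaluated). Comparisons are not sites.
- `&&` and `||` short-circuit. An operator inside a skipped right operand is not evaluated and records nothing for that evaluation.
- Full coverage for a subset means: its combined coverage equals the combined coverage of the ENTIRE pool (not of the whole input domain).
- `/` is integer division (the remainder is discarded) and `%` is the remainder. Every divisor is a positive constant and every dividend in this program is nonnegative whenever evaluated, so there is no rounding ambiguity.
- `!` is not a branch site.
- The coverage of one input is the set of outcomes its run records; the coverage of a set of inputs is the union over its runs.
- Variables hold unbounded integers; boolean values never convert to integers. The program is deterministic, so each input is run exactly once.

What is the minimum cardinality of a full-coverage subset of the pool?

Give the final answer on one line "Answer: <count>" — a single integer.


#1 (m=12, x=-3) -> covered: B1=T, B2=S, B6=T
#2 (m=10, x=-3) -> covered: B1=F, B2=E, B3=F, B5=T, B6=F, B7=F
#3 (m=9, x=-3) -> covered: B1=F, B2=E, B3=F, B5=F, B6=F, B7=F
#4 (m=13, x=1) -> covered: B1=T, B2=S, B6=F, B7=F
#5 (m=7, x=-1) -> covered: B1=T, B2=E, B6=F, B7=F
#6 (m=2, x=-3) -> covered: B1=F, B2=E, B3=T, B4=F, B6=F, B7=F
#7 (m=9, x=-1) -> covered: B1=T, B2=E, B6=F, B7=F
#8 (m=3, x=0) -> covered: B1=T, B2=E, B6=F, B7=F
#9 (m=6, x=-3) -> covered: B1=F, B2=E, B3=T, B4=F, B6=F, B7=F
#10 (m=13, x=-3) -> covered: B1=T, B2=S, B6=T
the full pool covers 12 outcomes: B1=T, B1=F, B2=S, B2=E, B3=T, B3=F, B4=F, B5=T, B5=F, B6=T, B6=F, B7=F
no size-1 subset reaches all 12 outcomes (best union: 6/12)
no size-2 subset reaches all 12 outcomes (best union: 9/12)
no size-3 subset reaches all 12 outcomes (best union: 11/12)
the canonical winner is {1, 2, 3, 6}: size 4, full 12-outcome coverage, earliest index list among size-4 covers
Answer: 4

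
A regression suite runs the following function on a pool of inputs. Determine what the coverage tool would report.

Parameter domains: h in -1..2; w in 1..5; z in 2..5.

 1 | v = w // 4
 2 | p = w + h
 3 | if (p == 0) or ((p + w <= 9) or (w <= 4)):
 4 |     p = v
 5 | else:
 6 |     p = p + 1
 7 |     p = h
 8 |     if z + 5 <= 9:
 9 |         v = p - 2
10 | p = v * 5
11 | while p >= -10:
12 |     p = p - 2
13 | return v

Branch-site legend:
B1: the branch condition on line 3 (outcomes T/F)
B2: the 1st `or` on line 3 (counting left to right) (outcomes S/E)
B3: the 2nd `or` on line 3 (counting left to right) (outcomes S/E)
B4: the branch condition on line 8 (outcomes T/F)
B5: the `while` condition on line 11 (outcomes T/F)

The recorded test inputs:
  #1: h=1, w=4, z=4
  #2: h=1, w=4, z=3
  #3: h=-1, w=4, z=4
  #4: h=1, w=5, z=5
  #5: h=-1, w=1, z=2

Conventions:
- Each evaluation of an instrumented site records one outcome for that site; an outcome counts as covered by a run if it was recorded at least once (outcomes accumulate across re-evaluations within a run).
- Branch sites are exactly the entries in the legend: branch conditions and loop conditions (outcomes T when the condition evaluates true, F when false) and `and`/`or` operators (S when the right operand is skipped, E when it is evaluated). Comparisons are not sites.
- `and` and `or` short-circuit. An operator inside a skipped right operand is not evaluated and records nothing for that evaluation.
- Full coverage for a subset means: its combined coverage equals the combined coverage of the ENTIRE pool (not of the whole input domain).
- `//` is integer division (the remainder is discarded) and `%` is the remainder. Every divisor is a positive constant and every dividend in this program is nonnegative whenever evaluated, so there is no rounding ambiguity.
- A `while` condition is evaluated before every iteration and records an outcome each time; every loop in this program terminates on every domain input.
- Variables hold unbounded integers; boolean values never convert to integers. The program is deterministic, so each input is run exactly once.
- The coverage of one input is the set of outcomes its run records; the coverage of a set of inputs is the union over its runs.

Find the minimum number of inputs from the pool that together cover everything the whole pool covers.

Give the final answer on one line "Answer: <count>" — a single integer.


test 1 (h=1, w=4, z=4) fires B2->E, B3->S, B1->T, B5->T, B5->T, B5->T, B5->T, B5->T, B5->T, B5->T, B5->T, B5->F; hits B1=T, B2=E, B3=S, B5=T, B5=F
test 2 (h=1, w=4, z=3) fires B2->E, B3->S, B1->T, B5->T, B5->T, B5->T, B5->T, B5->T, B5->T, B5->T, B5->T, B5->F; hits B1=T, B2=E, B3=S, B5=T, B5=F
test 3 (h=-1, w=4, z=4) fires B2->E, B3->S, B1->T, B5->T, B5->T, B5->T, B5->T, B5->T, B5->T, B5->T, B5->T, B5->F; hits B1=T, B2=E, B3=S, B5=T, B5=F
test 4 (h=1, w=5, z=5) fires B2->E, B3->E, B1->F, B4->F, B5->T, B5->T, B5->T, B5->T, B5->T, B5->T, B5->T, B5->T, B5->F; hits B1=F, B2=E, B3=E, B4=F, B5=T, B5=F
test 5 (h=-1, w=1, z=2) fires B2->S, B1->T, B5->T, B5->T, B5->T, B5->T, B5->T, B5->T, B5->F; hits B1=T, B2=S, B5=T, B5=F
union over all inputs: B1=T, B1=F, B2=S, B2=E, B3=S, B3=E, B4=F, B5=T, B5=F (9 outcomes)
every size-1 subset falls short of the 9 outcomes (best: 6/9)
every size-2 subset falls short of the 9 outcomes (best: 8/9)
the canonical winner is {1, 4, 5}: size 3, full 9-outcome coverage, earliest index list among size-3 covers
Answer: 3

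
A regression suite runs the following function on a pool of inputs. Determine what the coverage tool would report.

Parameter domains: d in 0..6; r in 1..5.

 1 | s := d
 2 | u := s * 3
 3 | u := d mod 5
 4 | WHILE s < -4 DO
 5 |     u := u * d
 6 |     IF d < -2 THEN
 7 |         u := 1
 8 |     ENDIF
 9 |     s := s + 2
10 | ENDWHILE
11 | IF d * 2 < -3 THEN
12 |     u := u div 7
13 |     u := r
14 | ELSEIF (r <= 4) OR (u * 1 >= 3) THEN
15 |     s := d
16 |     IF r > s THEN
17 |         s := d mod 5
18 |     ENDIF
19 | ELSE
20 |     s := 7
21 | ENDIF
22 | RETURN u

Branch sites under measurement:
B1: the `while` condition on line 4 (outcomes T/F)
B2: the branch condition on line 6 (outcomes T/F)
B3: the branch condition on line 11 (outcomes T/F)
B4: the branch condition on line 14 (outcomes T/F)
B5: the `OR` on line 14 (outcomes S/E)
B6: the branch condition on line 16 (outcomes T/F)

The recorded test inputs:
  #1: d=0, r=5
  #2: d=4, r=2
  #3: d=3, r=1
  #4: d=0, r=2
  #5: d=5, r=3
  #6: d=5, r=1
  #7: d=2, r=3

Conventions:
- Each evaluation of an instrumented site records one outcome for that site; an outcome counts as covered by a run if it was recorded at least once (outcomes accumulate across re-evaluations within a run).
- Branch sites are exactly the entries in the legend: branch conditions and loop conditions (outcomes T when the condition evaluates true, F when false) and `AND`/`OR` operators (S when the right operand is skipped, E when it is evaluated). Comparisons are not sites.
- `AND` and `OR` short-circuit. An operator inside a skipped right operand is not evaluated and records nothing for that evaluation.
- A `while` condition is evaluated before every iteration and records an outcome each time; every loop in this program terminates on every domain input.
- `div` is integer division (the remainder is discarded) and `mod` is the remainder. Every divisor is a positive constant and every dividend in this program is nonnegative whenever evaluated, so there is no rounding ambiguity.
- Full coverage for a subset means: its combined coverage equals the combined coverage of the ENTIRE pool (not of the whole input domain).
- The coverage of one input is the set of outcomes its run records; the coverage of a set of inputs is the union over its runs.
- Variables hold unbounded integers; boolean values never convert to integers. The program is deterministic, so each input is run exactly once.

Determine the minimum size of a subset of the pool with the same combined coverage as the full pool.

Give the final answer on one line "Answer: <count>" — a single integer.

run #1 (d=0, r=5) runs B1->F, B3->F, B5->E, B4->F; records B1=F, B3=F, B4=F, B5=E
run #2 (d=4, r=2) runs B1->F, B3->F, B5->S, B4->T, B6->F; records B1=F, B3=F, B4=T, B5=S, B6=F
run #3 (d=3, r=1) runs B1->F, B3->F, B5->S, B4->T, B6->F; records B1=F, B3=F, B4=T, B5=S, B6=F
run #4 (d=0, r=2) runs B1->F, B3->F, B5->S, B4->T, B6->T; records B1=F, B3=F, B4=T, B5=S, B6=T
run #5 (d=5, r=3) runs B1->F, B3->F, B5->S, B4->T, B6->F; records B1=F, B3=F, B4=T, B5=S, B6=F
run #6 (d=5, r=1) runs B1->F, B3->F, B5->S, B4->T, B6->F; records B1=F, B3=F, B4=T, B5=S, B6=F
run #7 (d=2, r=3) runs B1->F, B3->F, B5->S, B4->T, B6->T; records B1=F, B3=F, B4=T, B5=S, B6=T
union over all inputs: B1=F, B3=F, B4=T, B4=F, B5=S, B5=E, B6=T, B6=F (8 outcomes)
no size-1 subset reaches all 8 outcomes (best union: 5/8)
no size-2 subset reaches all 8 outcomes (best union: 7/8)
the canonical winner is {1, 2, 4}: size 3, full 8-outcome coverage, earliest index list among size-3 covers

Answer: 3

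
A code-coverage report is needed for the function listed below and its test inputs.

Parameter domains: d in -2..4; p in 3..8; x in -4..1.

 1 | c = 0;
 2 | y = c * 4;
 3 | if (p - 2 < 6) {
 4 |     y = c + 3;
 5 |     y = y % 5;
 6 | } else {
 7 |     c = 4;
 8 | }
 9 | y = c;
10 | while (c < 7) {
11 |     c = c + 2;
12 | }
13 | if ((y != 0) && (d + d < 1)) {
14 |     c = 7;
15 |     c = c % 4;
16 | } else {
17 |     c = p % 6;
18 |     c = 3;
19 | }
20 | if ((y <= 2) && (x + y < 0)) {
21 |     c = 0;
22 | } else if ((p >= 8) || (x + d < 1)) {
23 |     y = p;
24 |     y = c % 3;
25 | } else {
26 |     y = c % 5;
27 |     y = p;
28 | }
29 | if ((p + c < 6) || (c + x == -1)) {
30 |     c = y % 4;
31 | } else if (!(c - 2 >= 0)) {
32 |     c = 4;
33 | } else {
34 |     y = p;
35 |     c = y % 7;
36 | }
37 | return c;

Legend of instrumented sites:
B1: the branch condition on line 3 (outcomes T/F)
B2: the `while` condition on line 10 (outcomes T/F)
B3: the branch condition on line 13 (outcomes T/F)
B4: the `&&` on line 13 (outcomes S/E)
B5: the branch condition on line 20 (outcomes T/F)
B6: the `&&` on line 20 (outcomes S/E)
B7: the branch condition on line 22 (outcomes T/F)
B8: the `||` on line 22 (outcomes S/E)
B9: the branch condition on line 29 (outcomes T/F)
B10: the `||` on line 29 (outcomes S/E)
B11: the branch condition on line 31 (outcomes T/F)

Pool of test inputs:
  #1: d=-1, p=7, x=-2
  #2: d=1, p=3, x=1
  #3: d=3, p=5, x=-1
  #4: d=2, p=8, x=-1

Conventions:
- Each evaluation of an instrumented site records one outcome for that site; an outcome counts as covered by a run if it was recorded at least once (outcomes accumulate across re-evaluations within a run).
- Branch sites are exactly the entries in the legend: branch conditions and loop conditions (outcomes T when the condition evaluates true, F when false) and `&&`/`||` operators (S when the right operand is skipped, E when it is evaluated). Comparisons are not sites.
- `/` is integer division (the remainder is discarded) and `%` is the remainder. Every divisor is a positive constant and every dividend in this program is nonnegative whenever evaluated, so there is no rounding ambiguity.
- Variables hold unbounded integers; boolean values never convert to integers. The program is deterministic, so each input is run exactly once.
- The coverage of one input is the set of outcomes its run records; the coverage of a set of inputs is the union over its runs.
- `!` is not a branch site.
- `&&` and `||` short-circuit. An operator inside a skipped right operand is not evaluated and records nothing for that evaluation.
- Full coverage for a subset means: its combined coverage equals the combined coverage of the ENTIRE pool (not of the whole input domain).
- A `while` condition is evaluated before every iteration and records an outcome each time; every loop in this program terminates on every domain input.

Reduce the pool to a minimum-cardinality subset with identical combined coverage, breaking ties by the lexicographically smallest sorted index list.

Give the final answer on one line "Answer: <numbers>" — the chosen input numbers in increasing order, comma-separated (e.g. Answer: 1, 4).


test 1 (d=-1, p=7, x=-2) hits B1=T, B2=T, B2=F, B3=F, B4=S, B5=T, B6=E, B9=F, B10=E, B11=T
test 2 (d=1, p=3, x=1) hits B1=T, B2=T, B2=F, B3=F, B4=S, B5=F, B6=E, B7=F, B8=E, B9=F, B10=E, B11=F
test 3 (d=3, p=5, x=-1) hits B1=T, B2=T, B2=F, B3=F, B4=S, B5=T, B6=E, B9=T, B10=S
test 4 (d=2, p=8, x=-1) hits B1=F, B2=T, B2=F, B3=F, B4=E, B5=F, B6=S, B7=T, B8=S, B9=F, B10=E, B11=F
union over all inputs: B1=T, B1=F, B2=T, B2=F, B3=F, B4=S, B4=E, B5=T, B5=F, B6=S, B6=E, B7=T, B7=F, B8=S, B8=E, B9=T, B9=F, B10=S, B10=E, B11=T, B11=F (21 outcomes)
checked all size-1 subsets: none covers 21 outcomes (max 12/21)
checked all size-2 subsets: none covers 21 outcomes (max 18/21)
checked all size-3 subsets: none covers 21 outcomes (max 20/21)
at size 4, {1, 2, 3, 4} reaches all 21 outcomes; every lexicographically earlier size-4 subset fails
Answer: 1, 2, 3, 4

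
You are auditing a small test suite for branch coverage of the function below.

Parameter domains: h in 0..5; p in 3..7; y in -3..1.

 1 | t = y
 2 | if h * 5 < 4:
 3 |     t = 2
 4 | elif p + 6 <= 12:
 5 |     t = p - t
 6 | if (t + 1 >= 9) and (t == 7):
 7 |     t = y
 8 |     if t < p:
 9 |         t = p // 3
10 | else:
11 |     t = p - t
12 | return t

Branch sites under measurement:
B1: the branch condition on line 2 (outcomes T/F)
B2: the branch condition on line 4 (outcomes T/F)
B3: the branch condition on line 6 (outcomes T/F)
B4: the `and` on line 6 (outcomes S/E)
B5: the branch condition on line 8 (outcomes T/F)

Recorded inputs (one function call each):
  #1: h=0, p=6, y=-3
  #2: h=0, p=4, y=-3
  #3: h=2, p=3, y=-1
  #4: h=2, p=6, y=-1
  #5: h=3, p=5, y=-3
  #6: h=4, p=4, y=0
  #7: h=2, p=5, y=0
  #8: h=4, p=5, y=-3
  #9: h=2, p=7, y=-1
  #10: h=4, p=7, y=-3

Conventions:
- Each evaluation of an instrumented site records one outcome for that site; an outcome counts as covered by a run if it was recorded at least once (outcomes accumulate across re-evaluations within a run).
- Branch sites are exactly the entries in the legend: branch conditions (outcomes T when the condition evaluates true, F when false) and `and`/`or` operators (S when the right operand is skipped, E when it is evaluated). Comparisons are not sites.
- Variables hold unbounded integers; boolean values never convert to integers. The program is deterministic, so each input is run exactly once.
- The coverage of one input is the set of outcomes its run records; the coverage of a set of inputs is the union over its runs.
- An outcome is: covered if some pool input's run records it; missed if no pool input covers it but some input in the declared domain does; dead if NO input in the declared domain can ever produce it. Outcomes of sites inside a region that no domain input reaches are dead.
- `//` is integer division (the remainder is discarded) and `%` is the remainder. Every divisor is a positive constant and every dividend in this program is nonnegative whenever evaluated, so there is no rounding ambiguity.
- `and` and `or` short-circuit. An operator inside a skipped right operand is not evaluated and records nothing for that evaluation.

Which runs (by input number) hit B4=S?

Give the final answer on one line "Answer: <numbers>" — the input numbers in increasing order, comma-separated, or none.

input #1 (h=0, p=6, y=-3): hits B4=S
input #2 (h=0, p=4, y=-3): hits B4=S
input #3 (h=2, p=3, y=-1): hits B4=S
input #4 (h=2, p=6, y=-1): hits B4=S
input #5 (h=3, p=5, y=-3): never hits B4=S
input #6 (h=4, p=4, y=0): hits B4=S
input #7 (h=2, p=5, y=0): hits B4=S
input #8 (h=4, p=5, y=-3): never hits B4=S
input #9 (h=2, p=7, y=-1): hits B4=S
input #10 (h=4, p=7, y=-3): hits B4=S

Answer: 1, 2, 3, 4, 6, 7, 9, 10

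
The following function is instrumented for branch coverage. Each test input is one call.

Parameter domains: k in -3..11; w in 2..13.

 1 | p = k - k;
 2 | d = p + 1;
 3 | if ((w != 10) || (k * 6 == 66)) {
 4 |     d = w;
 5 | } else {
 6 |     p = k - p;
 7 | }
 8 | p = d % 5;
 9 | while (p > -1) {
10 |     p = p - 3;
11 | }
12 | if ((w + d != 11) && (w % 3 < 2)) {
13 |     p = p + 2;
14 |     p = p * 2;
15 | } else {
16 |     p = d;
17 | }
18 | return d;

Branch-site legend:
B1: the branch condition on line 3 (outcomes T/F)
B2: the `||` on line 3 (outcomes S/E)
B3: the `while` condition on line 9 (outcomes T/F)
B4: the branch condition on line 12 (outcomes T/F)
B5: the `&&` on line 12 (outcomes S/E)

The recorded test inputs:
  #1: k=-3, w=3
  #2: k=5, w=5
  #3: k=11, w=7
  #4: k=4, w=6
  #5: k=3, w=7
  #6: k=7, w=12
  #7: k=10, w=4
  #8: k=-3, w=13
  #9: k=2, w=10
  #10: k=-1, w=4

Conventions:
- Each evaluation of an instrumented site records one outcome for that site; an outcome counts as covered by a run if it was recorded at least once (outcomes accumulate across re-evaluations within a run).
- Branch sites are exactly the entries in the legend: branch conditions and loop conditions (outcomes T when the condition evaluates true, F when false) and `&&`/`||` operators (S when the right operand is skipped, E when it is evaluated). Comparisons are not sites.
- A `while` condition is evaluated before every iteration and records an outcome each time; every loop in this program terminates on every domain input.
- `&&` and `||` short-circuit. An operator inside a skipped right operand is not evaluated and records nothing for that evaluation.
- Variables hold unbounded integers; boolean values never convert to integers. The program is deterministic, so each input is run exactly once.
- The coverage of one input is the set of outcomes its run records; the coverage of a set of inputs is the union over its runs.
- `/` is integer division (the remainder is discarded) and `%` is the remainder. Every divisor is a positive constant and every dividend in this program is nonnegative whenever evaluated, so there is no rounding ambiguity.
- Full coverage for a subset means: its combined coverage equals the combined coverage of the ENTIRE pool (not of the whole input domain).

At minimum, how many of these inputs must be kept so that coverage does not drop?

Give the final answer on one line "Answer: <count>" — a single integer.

run #1 (k=-3, w=3) runs B2->S, B1->T, B3->T, B3->T, B3->F, B5->E, B4->T; records B1=T, B2=S, B3=T, B3=F, B4=T, B5=E
run #2 (k=5, w=5) runs B2->S, B1->T, B3->T, B3->F, B5->E, B4->F; records B1=T, B2=S, B3=T, B3=F, B4=F, B5=E
run #3 (k=11, w=7) runs B2->S, B1->T, B3->T, B3->F, B5->E, B4->T; records B1=T, B2=S, B3=T, B3=F, B4=T, B5=E
run #4 (k=4, w=6) runs B2->S, B1->T, B3->T, B3->F, B5->E, B4->T; records B1=T, B2=S, B3=T, B3=F, B4=T, B5=E
run #5 (k=3, w=7) runs B2->S, B1->T, B3->T, B3->F, B5->E, B4->T; records B1=T, B2=S, B3=T, B3=F, B4=T, B5=E
run #6 (k=7, w=12) runs B2->S, B1->T, B3->T, B3->F, B5->E, B4->T; records B1=T, B2=S, B3=T, B3=F, B4=T, B5=E
run #7 (k=10, w=4) runs B2->S, B1->T, B3->T, B3->T, B3->F, B5->E, B4->T; records B1=T, B2=S, B3=T, B3=F, B4=T, B5=E
run #8 (k=-3, w=13) runs B2->S, B1->T, B3->T, B3->T, B3->F, B5->E, B4->T; records B1=T, B2=S, B3=T, B3=F, B4=T, B5=E
run #9 (k=2, w=10) runs B2->E, B1->F, B3->T, B3->F, B5->S, B4->F; records B1=F, B2=E, B3=T, B3=F, B4=F, B5=S
run #10 (k=-1, w=4) runs B2->S, B1->T, B3->T, B3->T, B3->F, B5->E, B4->T; records B1=T, B2=S, B3=T, B3=F, B4=T, B5=E
pool-wide coverage (10 outcomes): B1=T, B1=F, B2=S, B2=E, B3=T, B3=F, B4=T, B4=F, B5=S, B5=E
checked all size-1 subsets: none covers 10 outcomes (max 6/10)
inputs {1, 9} (size 2) cover everything; no size-2 subset with a lexicographically smaller index list covers all 10

Answer: 2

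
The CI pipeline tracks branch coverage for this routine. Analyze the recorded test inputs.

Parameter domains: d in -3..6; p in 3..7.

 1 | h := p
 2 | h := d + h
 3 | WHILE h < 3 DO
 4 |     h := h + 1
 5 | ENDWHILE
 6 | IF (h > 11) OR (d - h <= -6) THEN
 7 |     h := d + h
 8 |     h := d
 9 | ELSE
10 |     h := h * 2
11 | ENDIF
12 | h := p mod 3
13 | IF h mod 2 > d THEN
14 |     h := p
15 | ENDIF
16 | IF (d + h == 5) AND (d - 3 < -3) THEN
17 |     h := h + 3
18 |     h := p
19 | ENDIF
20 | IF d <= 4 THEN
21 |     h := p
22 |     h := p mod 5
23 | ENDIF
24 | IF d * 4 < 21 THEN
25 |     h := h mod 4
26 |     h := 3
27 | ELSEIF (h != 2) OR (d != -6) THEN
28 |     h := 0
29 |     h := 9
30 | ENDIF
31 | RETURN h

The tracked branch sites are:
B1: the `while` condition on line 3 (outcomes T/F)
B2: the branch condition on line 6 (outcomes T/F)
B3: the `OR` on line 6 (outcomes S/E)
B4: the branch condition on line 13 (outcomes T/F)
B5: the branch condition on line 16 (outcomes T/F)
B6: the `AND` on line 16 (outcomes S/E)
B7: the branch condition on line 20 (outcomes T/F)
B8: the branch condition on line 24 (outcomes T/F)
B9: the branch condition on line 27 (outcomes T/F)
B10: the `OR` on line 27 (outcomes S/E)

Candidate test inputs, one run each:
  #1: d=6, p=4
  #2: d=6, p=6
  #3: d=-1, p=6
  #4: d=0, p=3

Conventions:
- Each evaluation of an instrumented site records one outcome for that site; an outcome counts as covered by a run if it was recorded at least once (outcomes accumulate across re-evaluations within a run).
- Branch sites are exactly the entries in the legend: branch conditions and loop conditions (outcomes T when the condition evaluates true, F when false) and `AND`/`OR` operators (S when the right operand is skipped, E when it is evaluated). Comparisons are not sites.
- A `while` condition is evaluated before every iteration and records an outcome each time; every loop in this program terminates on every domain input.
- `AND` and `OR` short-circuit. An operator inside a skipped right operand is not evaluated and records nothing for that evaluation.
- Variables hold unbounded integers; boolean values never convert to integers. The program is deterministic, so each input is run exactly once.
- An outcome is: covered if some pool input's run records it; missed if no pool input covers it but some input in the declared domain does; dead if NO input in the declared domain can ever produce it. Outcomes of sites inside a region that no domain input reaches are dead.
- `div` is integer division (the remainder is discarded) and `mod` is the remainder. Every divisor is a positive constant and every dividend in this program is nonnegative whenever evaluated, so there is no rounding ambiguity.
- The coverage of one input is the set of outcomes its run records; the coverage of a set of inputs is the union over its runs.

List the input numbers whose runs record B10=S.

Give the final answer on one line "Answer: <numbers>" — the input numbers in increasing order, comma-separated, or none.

input #1 (d=6, p=4): produces B10=S
input #2 (d=6, p=6): produces B10=S
input #3 (d=-1, p=6): does not produce B10=S
input #4 (d=0, p=3): does not produce B10=S

Answer: 1, 2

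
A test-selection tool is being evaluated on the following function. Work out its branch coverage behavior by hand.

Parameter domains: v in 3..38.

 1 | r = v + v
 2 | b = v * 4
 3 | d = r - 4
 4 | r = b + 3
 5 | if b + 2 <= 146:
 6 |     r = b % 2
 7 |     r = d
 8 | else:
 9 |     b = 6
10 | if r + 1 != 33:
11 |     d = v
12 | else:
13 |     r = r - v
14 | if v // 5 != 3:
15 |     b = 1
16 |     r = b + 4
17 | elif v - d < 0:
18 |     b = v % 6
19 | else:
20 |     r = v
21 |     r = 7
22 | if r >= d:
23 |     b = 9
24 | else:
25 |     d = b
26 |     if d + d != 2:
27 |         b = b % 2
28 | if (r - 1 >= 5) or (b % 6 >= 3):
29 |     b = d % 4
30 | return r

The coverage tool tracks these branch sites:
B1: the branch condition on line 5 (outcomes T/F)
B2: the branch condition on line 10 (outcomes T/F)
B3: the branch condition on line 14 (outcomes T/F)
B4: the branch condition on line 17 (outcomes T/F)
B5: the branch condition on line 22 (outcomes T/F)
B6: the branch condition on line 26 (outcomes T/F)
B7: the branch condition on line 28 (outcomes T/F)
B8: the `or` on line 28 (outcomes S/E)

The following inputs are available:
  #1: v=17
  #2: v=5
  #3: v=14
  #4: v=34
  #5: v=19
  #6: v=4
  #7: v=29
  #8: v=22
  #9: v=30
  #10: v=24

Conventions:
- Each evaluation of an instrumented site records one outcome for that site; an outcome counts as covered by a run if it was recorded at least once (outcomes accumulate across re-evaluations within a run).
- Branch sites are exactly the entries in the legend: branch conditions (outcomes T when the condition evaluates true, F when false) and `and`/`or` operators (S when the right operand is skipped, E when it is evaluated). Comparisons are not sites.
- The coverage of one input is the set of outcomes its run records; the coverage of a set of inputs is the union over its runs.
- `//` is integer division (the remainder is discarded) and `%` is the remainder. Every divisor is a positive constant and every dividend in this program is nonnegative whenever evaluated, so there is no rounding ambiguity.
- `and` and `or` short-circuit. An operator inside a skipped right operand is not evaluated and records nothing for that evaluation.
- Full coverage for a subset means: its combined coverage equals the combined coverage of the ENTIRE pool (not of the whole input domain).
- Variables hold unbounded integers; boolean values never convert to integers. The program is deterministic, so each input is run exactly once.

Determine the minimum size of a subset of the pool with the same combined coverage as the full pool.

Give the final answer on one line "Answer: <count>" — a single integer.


input #1, v=17: events B1->T, B2->T, B3->F, B4->F, B5->F, B6->T, B8->S, B7->T; outcomes B1=T, B2=T, B3=F, B4=F, B5=F, B6=T, B7=T, B8=S
input #2, v=5: events B1->T, B2->T, B3->T, B5->T, B8->E, B7->T; outcomes B1=T, B2=T, B3=T, B5=T, B7=T, B8=E
input #3, v=14: events B1->T, B2->T, B3->T, B5->F, B6->F, B8->E, B7->F; outcomes B1=T, B2=T, B3=T, B5=F, B6=F, B7=F, B8=E
input #4, v=34: events B1->T, B2->T, B3->T, B5->F, B6->F, B8->E, B7->F; outcomes B1=T, B2=T, B3=T, B5=F, B6=F, B7=F, B8=E
input #5, v=19: events B1->T, B2->T, B3->F, B4->F, B5->F, B6->T, B8->S, B7->T; outcomes B1=T, B2=T, B3=F, B4=F, B5=F, B6=T, B7=T, B8=S
input #6, v=4: events B1->T, B2->T, B3->T, B5->T, B8->E, B7->T; outcomes B1=T, B2=T, B3=T, B5=T, B7=T, B8=E
input #7, v=29: events B1->T, B2->T, B3->T, B5->F, B6->F, B8->E, B7->F; outcomes B1=T, B2=T, B3=T, B5=F, B6=F, B7=F, B8=E
input #8, v=22: events B1->T, B2->T, B3->T, B5->F, B6->F, B8->E, B7->F; outcomes B1=T, B2=T, B3=T, B5=F, B6=F, B7=F, B8=E
input #9, v=30: events B1->T, B2->T, B3->T, B5->F, B6->F, B8->E, B7->F; outcomes B1=T, B2=T, B3=T, B5=F, B6=F, B7=F, B8=E
input #10, v=24: events B1->T, B2->T, B3->T, B5->F, B6->F, B8->E, B7->F; outcomes B1=T, B2=T, B3=T, B5=F, B6=F, B7=F, B8=E
pool-wide coverage (13 outcomes): B1=T, B2=T, B3=T, B3=F, B4=F, B5=T, B5=F, B6=T, B6=F, B7=T, B7=F, B8=S, B8=E
every size-1 subset falls short of the 13 outcomes (best: 8/13)
every size-2 subset falls short of the 13 outcomes (best: 12/13)
the canonical winner is {1, 2, 3}: size 3, full 13-outcome coverage, earliest index list among size-3 covers
Answer: 3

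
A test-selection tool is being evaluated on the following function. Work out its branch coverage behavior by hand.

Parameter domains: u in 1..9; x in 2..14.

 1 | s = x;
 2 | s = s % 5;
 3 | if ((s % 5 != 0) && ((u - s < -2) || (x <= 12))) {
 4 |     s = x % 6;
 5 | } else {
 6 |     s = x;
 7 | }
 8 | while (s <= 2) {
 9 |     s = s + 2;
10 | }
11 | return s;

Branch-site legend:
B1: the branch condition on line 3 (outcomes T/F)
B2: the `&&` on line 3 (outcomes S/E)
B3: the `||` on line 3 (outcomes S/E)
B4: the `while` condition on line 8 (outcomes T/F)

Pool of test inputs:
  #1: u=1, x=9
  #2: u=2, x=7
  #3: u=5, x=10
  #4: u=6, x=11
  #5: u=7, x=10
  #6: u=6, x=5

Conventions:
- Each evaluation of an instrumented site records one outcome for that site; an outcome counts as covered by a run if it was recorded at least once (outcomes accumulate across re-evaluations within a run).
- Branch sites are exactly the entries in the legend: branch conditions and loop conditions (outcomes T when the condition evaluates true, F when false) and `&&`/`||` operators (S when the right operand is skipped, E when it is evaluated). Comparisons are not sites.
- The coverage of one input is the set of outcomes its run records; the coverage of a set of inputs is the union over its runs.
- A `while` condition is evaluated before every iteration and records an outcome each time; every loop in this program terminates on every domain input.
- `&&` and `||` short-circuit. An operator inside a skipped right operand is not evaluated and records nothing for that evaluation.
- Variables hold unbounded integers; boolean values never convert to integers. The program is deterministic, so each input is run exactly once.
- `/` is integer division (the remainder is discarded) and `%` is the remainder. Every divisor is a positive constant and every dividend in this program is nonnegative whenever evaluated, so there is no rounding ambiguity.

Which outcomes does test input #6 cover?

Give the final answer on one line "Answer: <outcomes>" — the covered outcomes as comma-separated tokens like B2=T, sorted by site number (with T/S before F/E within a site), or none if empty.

Running input #6 (u=6, x=5), event by event:
  B2->S, B1->F, B4->F
deduplicating events, the covered set is: B1=F, B2=S, B4=F

Answer: B1=F, B2=S, B4=F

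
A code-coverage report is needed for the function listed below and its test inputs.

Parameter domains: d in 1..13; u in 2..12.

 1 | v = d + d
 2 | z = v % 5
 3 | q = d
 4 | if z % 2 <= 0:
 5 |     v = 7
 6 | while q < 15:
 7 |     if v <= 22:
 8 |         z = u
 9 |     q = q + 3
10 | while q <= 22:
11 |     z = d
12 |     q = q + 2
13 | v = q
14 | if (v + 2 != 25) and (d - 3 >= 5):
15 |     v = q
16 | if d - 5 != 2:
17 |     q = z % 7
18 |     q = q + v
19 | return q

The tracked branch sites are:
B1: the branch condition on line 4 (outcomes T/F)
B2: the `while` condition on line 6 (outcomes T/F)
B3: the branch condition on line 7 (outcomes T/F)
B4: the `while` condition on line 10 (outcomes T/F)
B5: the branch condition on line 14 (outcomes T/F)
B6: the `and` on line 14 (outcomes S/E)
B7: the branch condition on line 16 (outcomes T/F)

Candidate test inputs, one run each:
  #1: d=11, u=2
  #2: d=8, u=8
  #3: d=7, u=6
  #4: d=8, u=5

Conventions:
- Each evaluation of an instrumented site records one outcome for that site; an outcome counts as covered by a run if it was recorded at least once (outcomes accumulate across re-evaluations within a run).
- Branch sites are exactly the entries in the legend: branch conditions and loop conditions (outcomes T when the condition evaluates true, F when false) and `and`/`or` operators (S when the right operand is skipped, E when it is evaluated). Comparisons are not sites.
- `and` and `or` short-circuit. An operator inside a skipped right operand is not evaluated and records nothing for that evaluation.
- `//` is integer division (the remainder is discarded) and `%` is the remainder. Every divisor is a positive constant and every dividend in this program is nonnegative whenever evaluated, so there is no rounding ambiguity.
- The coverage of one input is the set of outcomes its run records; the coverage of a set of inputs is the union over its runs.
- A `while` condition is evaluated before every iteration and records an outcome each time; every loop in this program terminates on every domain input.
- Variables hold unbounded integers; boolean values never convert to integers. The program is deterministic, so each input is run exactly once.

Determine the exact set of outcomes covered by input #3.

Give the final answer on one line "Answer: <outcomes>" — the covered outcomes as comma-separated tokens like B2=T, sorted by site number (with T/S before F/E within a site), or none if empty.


Simulating input #3 (d=7, u=6) step by step:
  B1->T, B2->T, B3->T, B2->T, B3->T, B2->T, B3->T, B2->F, B4->T, B4->T
  B4->T, B4->T, B4->F, B6->E, B5->F, B7->F
collecting distinct outcomes: B1=T, B2=T, B2=F, B3=T, B4=T, B4=F, B5=F, B6=E, B7=F
Answer: B1=T, B2=T, B2=F, B3=T, B4=T, B4=F, B5=F, B6=E, B7=F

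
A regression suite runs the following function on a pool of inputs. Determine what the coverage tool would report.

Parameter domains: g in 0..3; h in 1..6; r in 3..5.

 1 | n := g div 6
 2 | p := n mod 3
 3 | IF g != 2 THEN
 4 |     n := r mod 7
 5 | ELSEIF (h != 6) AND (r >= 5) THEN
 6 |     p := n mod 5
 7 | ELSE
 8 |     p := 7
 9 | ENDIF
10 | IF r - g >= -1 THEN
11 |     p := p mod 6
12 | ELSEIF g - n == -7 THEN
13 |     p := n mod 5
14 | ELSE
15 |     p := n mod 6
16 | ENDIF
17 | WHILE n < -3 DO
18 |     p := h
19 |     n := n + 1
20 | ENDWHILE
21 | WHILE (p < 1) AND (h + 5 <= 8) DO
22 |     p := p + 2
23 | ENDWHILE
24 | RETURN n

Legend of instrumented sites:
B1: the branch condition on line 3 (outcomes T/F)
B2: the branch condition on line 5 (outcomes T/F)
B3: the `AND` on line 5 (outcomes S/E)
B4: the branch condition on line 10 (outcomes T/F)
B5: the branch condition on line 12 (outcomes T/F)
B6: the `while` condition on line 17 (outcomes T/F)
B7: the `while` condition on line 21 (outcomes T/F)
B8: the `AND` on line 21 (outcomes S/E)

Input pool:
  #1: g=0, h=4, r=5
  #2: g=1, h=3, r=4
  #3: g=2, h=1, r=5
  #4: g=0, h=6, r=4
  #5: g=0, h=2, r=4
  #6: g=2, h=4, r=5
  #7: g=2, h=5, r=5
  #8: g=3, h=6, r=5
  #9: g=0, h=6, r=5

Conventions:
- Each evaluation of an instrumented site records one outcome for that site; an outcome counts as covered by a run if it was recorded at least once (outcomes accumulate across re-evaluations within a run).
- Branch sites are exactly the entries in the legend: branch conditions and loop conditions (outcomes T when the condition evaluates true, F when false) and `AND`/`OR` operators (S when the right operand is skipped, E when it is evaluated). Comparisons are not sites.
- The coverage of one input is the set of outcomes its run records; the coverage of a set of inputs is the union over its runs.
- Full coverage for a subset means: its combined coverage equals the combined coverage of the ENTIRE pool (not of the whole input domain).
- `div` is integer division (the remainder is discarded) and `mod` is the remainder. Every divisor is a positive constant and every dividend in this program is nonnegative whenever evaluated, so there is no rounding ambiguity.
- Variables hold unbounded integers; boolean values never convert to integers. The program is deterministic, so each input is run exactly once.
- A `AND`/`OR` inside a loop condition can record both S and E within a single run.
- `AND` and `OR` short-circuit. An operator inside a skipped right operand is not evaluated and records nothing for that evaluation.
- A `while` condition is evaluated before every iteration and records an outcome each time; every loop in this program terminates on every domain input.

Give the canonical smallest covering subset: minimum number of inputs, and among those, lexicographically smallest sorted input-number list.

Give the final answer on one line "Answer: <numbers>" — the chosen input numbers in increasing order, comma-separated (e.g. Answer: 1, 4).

input #1 (g=0, h=4, r=5): events B1->T, B4->T, B6->F, B8->E, B7->F; covers B1=T, B4=T, B6=F, B7=F, B8=E
input #2 (g=1, h=3, r=4): events B1->T, B4->T, B6->F, B8->E, B7->T, B8->S, B7->F; covers B1=T, B4=T, B6=F, B7=T, B7=F, B8=S, B8=E
input #3 (g=2, h=1, r=5): events B1->F, B3->E, B2->T, B4->T, B6->F, B8->E, B7->T, B8->S, B7->F; covers B1=F, B2=T, B3=E, B4=T, B6=F, B7=T, B7=F, B8=S, B8=E
input #4 (g=0, h=6, r=4): events B1->T, B4->T, B6->F, B8->E, B7->F; covers B1=T, B4=T, B6=F, B7=F, B8=E
input #5 (g=0, h=2, r=4): events B1->T, B4->T, B6->F, B8->E, B7->T, B8->S, B7->F; covers B1=T, B4=T, B6=F, B7=T, B7=F, B8=S, B8=E
input #6 (g=2, h=4, r=5): events B1->F, B3->E, B2->T, B4->T, B6->F, B8->E, B7->F; covers B1=F, B2=T, B3=E, B4=T, B6=F, B7=F, B8=E
input #7 (g=2, h=5, r=5): events B1->F, B3->E, B2->T, B4->T, B6->F, B8->E, B7->F; covers B1=F, B2=T, B3=E, B4=T, B6=F, B7=F, B8=E
input #8 (g=3, h=6, r=5): events B1->T, B4->T, B6->F, B8->E, B7->F; covers B1=T, B4=T, B6=F, B7=F, B8=E
input #9 (g=0, h=6, r=5): events B1->T, B4->T, B6->F, B8->E, B7->F; covers B1=T, B4=T, B6=F, B7=F, B8=E
together the pool reaches 10 outcomes: B1=T, B1=F, B2=T, B3=E, B4=T, B6=F, B7=T, B7=F, B8=S, B8=E
checked all size-1 subsets: none covers 10 outcomes (max 9/10)
inputs {1, 3} (size 2) cover everything; no size-2 subset with a lexicographically smaller index list covers all 10

Answer: 1, 3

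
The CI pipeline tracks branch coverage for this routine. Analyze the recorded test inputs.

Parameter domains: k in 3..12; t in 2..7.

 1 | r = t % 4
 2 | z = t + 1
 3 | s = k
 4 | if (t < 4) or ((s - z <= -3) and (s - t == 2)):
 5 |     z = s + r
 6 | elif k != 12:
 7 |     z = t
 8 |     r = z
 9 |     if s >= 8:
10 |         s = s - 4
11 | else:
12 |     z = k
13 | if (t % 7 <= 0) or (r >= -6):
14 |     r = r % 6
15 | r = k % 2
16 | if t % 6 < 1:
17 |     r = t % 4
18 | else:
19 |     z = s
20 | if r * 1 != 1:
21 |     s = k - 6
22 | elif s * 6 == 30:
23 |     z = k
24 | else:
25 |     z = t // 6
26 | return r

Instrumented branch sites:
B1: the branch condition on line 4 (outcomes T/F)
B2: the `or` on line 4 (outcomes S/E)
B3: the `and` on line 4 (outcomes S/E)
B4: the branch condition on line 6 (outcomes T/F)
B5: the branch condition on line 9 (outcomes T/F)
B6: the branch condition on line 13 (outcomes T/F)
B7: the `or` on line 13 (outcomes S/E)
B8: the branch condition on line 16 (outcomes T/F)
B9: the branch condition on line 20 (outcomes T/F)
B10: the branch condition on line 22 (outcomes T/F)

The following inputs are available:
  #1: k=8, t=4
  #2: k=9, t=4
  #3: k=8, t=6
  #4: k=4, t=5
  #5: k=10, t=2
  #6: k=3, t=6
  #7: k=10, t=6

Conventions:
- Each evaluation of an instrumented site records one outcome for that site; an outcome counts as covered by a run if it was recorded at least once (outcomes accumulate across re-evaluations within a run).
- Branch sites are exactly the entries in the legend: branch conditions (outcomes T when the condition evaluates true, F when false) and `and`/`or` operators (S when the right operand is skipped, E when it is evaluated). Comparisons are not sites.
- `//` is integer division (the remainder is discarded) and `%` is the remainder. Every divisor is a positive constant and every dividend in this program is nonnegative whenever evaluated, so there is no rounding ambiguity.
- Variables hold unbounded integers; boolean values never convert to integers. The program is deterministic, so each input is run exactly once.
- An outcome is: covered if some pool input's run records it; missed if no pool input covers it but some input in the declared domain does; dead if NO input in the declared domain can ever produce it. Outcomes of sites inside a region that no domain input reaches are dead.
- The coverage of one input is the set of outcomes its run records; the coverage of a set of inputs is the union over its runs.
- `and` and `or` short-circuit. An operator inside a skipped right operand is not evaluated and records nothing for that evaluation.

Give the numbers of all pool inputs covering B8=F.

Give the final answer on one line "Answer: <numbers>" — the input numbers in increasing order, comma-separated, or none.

input #1 (k=8, t=4): covers B8=F
input #2 (k=9, t=4): covers B8=F
input #3 (k=8, t=6): misses B8=F
input #4 (k=4, t=5): covers B8=F
input #5 (k=10, t=2): covers B8=F
input #6 (k=3, t=6): misses B8=F
input #7 (k=10, t=6): misses B8=F

Answer: 1, 2, 4, 5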